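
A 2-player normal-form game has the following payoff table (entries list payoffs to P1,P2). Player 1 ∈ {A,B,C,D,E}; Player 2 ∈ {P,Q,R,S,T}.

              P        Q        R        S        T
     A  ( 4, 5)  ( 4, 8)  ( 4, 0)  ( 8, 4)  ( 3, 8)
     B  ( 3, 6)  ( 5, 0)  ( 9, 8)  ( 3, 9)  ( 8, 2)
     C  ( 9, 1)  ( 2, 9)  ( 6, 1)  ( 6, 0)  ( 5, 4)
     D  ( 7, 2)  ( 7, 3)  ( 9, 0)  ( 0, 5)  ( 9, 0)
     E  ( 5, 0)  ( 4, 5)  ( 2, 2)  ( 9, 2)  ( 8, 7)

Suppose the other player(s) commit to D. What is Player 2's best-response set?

argmax u_2 = {S}

u_2(P vs D) = 2
u_2(Q vs D) = 3
u_2(R vs D) = 0
u_2(S vs D) = 5
u_2(T vs D) = 0
max payoff 5 at {S}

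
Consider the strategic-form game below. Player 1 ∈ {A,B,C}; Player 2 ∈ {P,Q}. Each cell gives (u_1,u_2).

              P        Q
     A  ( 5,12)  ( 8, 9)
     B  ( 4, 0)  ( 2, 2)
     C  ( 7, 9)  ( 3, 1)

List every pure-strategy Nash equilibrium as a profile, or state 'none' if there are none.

(A,P): not NE [P1→C gives 7>5]
(A,Q): not NE [P2→P gives 12>9]
(B,P): not NE [P1→C gives 7>4; P2→Q gives 2>0]
(B,Q): not NE [P1→A gives 8>2]
(C,P): NE
(C,Q): not NE [P1→A gives 8>3; P2→P gives 9>1]

NE set: (C,P)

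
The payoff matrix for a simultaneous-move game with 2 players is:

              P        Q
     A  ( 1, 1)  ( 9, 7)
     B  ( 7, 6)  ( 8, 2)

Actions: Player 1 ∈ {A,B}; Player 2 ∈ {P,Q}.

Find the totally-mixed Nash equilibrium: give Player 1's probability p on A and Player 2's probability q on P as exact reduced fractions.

P1 indiff ⇒ q·1+(1-q)·9 = q·7+(1-q)·8 ⇒ q(-6) = (1-q)(-1) ⇒ q = 1/7
P2 indiff ⇒ p·1+(1-p)·6 = p·7+(1-p)·2 ⇒ p(-6) = (1-p)(-4) ⇒ p = 2/5

(p,q) = (2/5, 1/7)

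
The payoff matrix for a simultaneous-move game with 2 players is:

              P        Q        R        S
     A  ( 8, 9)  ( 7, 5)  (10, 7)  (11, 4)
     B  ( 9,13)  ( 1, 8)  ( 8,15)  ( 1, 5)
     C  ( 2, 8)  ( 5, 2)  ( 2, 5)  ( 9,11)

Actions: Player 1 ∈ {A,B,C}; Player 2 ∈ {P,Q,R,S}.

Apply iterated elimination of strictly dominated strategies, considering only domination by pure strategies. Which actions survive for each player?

P1 drop C (A beats it: P:8>2 Q:7>5 R:10>2 S:11>9)
P2 drop Q (P beats it: A:9>5 B:13>8)
P2 drop S (P beats it: A:9>4 B:13>5)
P1→{A,B} P2→{P,R}

IESDS → P1:{A,B} P2:{P,R}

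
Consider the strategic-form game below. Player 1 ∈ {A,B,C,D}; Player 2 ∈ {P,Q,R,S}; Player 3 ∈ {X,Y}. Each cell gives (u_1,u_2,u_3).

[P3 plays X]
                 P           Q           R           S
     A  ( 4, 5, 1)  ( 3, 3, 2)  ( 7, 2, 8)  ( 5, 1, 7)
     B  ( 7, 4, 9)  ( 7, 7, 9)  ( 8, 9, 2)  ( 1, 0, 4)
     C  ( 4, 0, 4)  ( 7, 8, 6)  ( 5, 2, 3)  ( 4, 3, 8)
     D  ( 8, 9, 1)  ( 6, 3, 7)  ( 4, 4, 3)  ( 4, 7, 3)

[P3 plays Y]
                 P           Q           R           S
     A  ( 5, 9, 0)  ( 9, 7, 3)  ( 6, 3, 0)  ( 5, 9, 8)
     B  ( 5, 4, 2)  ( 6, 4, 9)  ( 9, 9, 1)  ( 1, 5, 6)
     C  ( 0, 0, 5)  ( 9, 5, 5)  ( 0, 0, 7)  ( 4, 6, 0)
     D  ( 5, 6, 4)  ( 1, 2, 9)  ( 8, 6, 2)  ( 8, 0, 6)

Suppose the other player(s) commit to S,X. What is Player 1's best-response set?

u_1(A vs S,X) = 5
u_1(B vs S,X) = 1
u_1(C vs S,X) = 4
u_1(D vs S,X) = 4
max payoff 5 at {A}

P1 best: {A}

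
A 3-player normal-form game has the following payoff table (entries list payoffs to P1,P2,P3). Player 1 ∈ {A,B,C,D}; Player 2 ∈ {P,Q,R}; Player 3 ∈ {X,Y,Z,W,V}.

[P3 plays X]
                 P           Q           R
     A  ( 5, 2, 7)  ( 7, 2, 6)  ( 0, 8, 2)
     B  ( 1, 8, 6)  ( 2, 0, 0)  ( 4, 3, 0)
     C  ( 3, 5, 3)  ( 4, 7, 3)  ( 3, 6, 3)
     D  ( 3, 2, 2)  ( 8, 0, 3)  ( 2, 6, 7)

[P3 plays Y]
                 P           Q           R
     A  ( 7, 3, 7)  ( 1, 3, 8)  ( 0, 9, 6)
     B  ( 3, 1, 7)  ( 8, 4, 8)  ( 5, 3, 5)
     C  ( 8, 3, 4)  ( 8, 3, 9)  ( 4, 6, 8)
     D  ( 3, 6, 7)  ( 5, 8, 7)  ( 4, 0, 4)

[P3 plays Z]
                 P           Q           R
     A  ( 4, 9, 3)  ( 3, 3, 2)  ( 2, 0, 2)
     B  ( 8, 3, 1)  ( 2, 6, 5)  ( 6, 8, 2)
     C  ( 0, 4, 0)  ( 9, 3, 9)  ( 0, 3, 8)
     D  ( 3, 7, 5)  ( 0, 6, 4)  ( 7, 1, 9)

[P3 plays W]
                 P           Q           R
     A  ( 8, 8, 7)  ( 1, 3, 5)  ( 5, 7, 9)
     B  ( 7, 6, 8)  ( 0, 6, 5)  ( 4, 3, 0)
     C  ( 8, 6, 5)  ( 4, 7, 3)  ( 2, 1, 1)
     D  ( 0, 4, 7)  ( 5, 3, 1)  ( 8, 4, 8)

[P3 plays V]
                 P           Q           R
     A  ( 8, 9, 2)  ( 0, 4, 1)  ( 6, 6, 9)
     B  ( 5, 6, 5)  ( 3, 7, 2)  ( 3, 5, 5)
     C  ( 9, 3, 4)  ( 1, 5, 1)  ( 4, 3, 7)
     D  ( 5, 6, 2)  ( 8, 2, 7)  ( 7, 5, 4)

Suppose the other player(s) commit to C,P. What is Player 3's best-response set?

P3 best: {W}

u_3(X vs C,P) = 3
u_3(Y vs C,P) = 4
u_3(Z vs C,P) = 0
u_3(W vs C,P) = 5
u_3(V vs C,P) = 4
max payoff 5 at {W}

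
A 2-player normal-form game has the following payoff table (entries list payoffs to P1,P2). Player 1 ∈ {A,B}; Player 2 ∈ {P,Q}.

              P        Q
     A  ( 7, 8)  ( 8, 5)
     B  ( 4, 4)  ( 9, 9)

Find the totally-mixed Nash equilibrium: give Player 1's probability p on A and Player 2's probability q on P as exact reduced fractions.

P1 indiff ⇒ q·7+(1-q)·8 = q·4+(1-q)·9 ⇒ q(3) = (1-q)(1) ⇒ q = 1/4
P2 indiff ⇒ p·8+(1-p)·4 = p·5+(1-p)·9 ⇒ p(3) = (1-p)(5) ⇒ p = 5/8

(p,q) = (5/8, 1/4)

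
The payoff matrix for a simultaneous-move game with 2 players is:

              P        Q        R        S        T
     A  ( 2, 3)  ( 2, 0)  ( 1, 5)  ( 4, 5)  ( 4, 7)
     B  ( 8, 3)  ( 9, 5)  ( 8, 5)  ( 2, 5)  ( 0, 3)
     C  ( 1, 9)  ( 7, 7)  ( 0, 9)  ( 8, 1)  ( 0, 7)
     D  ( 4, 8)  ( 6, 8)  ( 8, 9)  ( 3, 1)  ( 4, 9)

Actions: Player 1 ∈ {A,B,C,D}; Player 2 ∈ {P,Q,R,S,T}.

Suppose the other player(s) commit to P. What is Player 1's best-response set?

u_1(A vs P) = 2
u_1(B vs P) = 8
u_1(C vs P) = 1
u_1(D vs P) = 4
max payoff 8 at {B}

P1 best: {B}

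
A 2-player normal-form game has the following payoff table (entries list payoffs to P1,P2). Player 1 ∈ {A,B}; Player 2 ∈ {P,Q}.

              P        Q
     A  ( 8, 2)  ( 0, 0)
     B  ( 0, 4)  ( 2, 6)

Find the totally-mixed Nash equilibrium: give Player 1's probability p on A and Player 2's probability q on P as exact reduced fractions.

p=1/2, q=1/5

P1 indiff ⇒ q·8+(1-q)·0 = q·0+(1-q)·2 ⇒ q(8) = (1-q)(2) ⇒ q = 1/5
P2 indiff ⇒ p·2+(1-p)·4 = p·0+(1-p)·6 ⇒ p(2) = (1-p)(2) ⇒ p = 1/2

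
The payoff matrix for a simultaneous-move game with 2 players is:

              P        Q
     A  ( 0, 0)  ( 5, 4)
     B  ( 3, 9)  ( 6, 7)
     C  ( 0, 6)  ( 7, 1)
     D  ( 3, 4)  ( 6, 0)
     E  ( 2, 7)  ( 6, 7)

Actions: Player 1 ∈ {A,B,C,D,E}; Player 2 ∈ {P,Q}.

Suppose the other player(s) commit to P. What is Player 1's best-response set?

u_1(A vs P) = 0
u_1(B vs P) = 3
u_1(C vs P) = 0
u_1(D vs P) = 3
u_1(E vs P) = 2
max payoff 3 at {B,D}

BR_1 = {B,D}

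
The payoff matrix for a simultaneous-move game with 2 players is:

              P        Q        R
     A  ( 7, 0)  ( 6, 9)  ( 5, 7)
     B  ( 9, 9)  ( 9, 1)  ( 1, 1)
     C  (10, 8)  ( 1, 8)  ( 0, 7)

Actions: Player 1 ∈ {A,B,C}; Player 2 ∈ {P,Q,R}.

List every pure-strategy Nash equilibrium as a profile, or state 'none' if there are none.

NE set: (C,P)

(A,P): not NE [P1→C gives 10>7; P2→Q gives 9>0]
(A,Q): not NE [P1→B gives 9>6]
(A,R): not NE [P2→Q gives 9>7]
(B,P): not NE [P1→C gives 10>9]
(B,Q): not NE [P2→P gives 9>1]
(B,R): not NE [P1→A gives 5>1; P2→P gives 9>1]
(C,P): NE
(C,Q): not NE [P1→B gives 9>1]
(C,R): not NE [P1→A gives 5>0; P2→Q gives 8>7]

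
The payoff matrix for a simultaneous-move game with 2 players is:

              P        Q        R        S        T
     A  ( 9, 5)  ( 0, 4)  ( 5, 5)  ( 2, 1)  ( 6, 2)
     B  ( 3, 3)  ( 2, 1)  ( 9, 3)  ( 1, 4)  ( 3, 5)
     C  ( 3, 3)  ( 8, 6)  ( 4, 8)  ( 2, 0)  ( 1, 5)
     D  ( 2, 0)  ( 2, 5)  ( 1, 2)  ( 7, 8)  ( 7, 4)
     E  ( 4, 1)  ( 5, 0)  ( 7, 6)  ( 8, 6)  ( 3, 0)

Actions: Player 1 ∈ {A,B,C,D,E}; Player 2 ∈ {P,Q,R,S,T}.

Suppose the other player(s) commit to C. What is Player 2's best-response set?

P2 best: {R}

u_2(P vs C) = 3
u_2(Q vs C) = 6
u_2(R vs C) = 8
u_2(S vs C) = 0
u_2(T vs C) = 5
max payoff 8 at {R}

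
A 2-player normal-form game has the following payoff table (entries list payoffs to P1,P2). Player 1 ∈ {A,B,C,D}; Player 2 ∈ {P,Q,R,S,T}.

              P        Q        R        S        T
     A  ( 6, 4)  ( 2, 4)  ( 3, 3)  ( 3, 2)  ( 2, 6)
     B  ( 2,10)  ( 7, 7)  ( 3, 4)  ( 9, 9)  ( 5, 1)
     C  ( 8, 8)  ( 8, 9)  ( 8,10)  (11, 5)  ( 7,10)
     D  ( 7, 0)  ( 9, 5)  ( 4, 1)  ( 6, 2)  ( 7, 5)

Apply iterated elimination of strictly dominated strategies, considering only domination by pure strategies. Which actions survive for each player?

P1 drop A (C beats it: P:8>6 Q:8>2 R:8>3 S:11>3 T:7>2)
P1 drop B (C beats it: P:8>2 Q:8>7 R:8>3 S:11>9 T:7>5)
P2 drop P (Q beats it: C:9>8 D:5>0)
P2 drop S (Q beats it: C:9>5 D:5>2)
P1→{C,D} P2→{Q,R,T}

Remaining: P1:{C,D} P2:{Q,R,T}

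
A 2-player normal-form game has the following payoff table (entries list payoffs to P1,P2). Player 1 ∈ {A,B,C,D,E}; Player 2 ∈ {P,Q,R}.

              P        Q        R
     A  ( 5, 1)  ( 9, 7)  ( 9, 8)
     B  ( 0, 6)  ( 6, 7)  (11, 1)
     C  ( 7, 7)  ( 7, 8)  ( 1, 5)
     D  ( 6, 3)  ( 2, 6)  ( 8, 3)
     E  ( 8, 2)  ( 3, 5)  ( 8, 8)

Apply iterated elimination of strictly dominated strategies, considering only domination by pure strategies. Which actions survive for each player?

P2 drop P (Q beats it: A:7>1 B:7>6 C:8>7 D:6>3 E:5>2)
P1 drop C (A beats it: Q:9>7 R:9>1)
P1 drop D (A beats it: Q:9>2 R:9>8)
P1 drop E (A beats it: Q:9>3 R:9>8)
P1→{A,B} P2→{Q,R}

Remaining: P1:{A,B} P2:{Q,R}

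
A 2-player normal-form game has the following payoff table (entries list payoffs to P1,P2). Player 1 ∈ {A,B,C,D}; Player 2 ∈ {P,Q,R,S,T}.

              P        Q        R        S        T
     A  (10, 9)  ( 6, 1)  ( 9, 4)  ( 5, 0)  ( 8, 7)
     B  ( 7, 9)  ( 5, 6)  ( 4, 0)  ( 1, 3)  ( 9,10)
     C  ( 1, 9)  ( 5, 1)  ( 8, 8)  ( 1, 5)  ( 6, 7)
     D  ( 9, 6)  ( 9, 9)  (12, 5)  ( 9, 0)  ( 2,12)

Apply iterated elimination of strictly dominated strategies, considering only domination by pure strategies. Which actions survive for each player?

P1 drop C (A beats it: P:10>1 Q:6>5 R:9>8 S:5>1 T:8>6)
P2 drop Q (T beats it: A:7>1 B:10>6 D:12>9)
P2 drop R (P beats it: A:9>4 B:9>0 D:6>5)
P2 drop S (P beats it: A:9>0 B:9>3 D:6>0)
P1 drop D (A beats it: P:10>9 T:8>2)
P1→{A,B} P2→{P,T}

Survivors P1:{A,B} P2:{P,T}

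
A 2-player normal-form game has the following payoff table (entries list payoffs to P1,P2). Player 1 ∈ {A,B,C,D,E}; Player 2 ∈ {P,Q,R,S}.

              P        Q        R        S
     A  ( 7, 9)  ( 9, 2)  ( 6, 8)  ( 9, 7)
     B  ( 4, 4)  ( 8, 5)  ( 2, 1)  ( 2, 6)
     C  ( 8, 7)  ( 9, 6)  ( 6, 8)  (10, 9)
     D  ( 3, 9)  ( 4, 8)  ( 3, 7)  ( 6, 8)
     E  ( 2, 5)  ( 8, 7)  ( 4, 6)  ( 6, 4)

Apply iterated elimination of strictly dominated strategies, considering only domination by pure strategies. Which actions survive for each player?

Survivors P1:{A,C} P2:{P,R,S}

P1 drop B (A beats it: P:7>4 Q:9>8 R:6>2 S:9>2)
P1 drop D (A beats it: P:7>3 Q:9>4 R:6>3 S:9>6)
P1 drop E (A beats it: P:7>2 Q:9>8 R:6>4 S:9>6)
P2 drop Q (P beats it: A:9>2 C:7>6)
P1→{A,C} P2→{P,R,S}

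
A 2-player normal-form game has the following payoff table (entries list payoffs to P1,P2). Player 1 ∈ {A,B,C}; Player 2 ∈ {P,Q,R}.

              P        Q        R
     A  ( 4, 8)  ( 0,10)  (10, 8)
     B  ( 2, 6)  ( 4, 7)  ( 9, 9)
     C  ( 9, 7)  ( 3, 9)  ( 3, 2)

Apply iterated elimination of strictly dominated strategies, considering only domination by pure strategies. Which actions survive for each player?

IESDS → P1:{A,B} P2:{Q,R}

P2 drop P (Q beats it: A:10>8 B:7>6 C:9>7)
P1 drop C (B beats it: Q:4>3 R:9>3)
P1→{A,B} P2→{Q,R}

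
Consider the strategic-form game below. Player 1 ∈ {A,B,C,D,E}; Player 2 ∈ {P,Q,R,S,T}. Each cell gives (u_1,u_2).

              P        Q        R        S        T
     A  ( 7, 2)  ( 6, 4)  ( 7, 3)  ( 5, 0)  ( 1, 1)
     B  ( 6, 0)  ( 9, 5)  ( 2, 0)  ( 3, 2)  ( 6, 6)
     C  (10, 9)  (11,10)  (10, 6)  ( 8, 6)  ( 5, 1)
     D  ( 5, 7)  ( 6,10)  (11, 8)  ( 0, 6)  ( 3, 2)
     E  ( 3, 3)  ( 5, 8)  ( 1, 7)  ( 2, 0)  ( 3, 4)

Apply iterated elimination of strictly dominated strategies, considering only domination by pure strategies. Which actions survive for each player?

P1 drop A (C beats it: P:10>7 Q:11>6 R:10>7 S:8>5 T:5>1)
P1 drop E (B beats it: P:6>3 Q:9>5 R:2>1 S:3>2 T:6>3)
P2 drop P (Q beats it: B:5>0 C:10>9 D:10>7)
P2 drop R (Q beats it: B:5>0 C:10>6 D:10>8)
P1 drop D (B beats it: Q:9>6 S:3>0 T:6>3)
P2 drop S (Q beats it: B:5>2 C:10>6)
P1→{B,C} P2→{Q,T}

IESDS → P1:{B,C} P2:{Q,T}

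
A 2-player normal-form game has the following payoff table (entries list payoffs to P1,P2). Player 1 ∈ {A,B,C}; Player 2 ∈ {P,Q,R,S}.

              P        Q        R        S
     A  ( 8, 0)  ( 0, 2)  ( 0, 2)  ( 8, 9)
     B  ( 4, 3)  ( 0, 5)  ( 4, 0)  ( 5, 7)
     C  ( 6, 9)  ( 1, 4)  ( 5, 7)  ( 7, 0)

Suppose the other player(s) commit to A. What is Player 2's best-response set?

u_2(P vs A) = 0
u_2(Q vs A) = 2
u_2(R vs A) = 2
u_2(S vs A) = 9
max payoff 9 at {S}

P2 best: {S}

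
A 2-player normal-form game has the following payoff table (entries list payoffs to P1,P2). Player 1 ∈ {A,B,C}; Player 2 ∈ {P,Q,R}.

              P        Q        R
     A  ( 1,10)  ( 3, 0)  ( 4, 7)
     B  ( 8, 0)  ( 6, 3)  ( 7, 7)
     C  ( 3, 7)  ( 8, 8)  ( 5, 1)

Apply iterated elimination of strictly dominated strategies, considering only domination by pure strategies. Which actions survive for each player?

P1 drop A (B beats it: P:8>1 Q:6>3 R:7>4)
P2 drop P (Q beats it: B:3>0 C:8>7)
P1→{B,C} P2→{Q,R}

Remaining: P1:{B,C} P2:{Q,R}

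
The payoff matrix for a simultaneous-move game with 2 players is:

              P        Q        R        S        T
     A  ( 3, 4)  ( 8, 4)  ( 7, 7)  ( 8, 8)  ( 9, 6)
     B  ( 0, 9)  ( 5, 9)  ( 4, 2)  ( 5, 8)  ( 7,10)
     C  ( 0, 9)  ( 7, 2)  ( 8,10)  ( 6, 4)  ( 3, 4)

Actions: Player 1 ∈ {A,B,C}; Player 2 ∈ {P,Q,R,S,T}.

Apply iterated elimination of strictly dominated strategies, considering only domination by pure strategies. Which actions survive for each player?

IESDS → P1:{A,C} P2:{R,S}

P1 drop B (A beats it: P:3>0 Q:8>5 R:7>4 S:8>5 T:9>7)
P2 drop P (R beats it: A:7>4 C:10>9)
P2 drop Q (R beats it: A:7>4 C:10>2)
P2 drop T (R beats it: A:7>6 C:10>4)
P1→{A,C} P2→{R,S}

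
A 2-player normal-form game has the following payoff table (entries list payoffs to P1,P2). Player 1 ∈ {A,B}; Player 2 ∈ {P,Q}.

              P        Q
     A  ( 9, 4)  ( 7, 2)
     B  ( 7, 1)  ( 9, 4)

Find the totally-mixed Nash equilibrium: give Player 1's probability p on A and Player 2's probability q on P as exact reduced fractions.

(p,q) = (3/5, 1/2)

P1 indiff ⇒ q·9+(1-q)·7 = q·7+(1-q)·9 ⇒ q(2) = (1-q)(2) ⇒ q = 1/2
P2 indiff ⇒ p·4+(1-p)·1 = p·2+(1-p)·4 ⇒ p(2) = (1-p)(3) ⇒ p = 3/5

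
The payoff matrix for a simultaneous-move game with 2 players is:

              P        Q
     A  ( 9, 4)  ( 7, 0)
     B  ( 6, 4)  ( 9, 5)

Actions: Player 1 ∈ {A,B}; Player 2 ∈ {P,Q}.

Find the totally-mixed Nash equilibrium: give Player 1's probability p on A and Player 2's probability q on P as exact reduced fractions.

p=1/5, q=2/5

P1 indiff ⇒ q·9+(1-q)·7 = q·6+(1-q)·9 ⇒ q(3) = (1-q)(2) ⇒ q = 2/5
P2 indiff ⇒ p·4+(1-p)·4 = p·0+(1-p)·5 ⇒ p(4) = (1-p)(1) ⇒ p = 1/5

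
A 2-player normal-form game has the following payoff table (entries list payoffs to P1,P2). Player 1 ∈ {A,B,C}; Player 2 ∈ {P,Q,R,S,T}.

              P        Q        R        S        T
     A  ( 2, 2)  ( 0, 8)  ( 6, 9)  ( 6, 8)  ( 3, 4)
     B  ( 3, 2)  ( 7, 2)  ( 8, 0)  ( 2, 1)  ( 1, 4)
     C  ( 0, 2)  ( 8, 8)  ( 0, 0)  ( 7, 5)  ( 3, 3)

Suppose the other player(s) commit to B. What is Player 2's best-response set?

BR_2 = {T}

u_2(P vs B) = 2
u_2(Q vs B) = 2
u_2(R vs B) = 0
u_2(S vs B) = 1
u_2(T vs B) = 4
max payoff 4 at {T}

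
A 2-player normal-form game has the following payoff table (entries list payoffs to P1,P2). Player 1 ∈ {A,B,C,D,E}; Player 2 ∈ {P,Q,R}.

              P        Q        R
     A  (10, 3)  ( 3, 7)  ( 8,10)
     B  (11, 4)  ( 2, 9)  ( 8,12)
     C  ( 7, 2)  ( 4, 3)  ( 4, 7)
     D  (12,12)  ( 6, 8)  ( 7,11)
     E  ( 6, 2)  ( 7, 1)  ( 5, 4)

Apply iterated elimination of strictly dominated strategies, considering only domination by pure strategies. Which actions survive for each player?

Survivors P1:{A,B,D} P2:{P,R}

P1 drop C (D beats it: P:12>7 Q:6>4 R:7>4)
P2 drop Q (R beats it: A:10>7 B:12>9 D:11>8 E:4>1)
P1 drop E (A beats it: P:10>6 R:8>5)
P1→{A,B,D} P2→{P,R}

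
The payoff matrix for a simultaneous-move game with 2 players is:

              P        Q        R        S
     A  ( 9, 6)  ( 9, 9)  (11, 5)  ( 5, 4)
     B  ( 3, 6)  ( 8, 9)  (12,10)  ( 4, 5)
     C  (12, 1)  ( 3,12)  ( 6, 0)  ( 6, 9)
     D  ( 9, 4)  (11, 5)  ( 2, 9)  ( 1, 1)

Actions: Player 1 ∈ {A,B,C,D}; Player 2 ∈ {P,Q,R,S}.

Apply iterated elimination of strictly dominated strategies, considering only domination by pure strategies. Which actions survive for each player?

P2 drop P (Q beats it: A:9>6 B:9>6 C:12>1 D:5>4)
P2 drop S (Q beats it: A:9>4 B:9>5 C:12>9 D:5>1)
P1 drop C (A beats it: Q:9>3 R:11>6)
P1→{A,B,D} P2→{Q,R}

Remaining: P1:{A,B,D} P2:{Q,R}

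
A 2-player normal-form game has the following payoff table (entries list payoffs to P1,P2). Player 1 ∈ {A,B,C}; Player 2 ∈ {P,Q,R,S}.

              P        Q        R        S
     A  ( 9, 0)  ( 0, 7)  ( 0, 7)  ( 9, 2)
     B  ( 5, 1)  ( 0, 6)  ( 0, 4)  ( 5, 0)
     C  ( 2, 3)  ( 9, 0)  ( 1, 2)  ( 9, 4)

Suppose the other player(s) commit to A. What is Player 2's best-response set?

u_2(P vs A) = 0
u_2(Q vs A) = 7
u_2(R vs A) = 7
u_2(S vs A) = 2
max payoff 7 at {Q,R}

P2 best: {Q,R}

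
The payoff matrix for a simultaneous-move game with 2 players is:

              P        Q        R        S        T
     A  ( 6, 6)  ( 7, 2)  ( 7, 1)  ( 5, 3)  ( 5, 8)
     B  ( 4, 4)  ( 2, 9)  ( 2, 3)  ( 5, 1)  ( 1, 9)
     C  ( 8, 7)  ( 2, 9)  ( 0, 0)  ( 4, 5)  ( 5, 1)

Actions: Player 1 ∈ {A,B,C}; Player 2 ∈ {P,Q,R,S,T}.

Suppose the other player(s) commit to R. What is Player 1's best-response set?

argmax u_1 = {A}

u_1(A vs R) = 7
u_1(B vs R) = 2
u_1(C vs R) = 0
max payoff 7 at {A}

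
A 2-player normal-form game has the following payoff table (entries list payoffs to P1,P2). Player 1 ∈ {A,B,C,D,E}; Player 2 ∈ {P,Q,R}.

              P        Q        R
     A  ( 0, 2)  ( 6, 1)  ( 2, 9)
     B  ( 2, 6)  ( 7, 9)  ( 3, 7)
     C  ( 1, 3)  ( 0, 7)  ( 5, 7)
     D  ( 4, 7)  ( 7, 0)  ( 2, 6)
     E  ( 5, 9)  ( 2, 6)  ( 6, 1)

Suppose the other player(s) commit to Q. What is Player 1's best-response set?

u_1(A vs Q) = 6
u_1(B vs Q) = 7
u_1(C vs Q) = 0
u_1(D vs Q) = 7
u_1(E vs Q) = 2
max payoff 7 at {B,D}

argmax u_1 = {B,D}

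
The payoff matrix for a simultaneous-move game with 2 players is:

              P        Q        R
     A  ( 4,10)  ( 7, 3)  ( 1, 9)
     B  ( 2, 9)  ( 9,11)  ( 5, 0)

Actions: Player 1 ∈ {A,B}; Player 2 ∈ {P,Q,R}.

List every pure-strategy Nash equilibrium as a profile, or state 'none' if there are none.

NE set: (A,P), (B,Q)

(A,P): NE
(A,Q): not NE [P1→B gives 9>7; P2→P gives 10>3]
(A,R): not NE [P1→B gives 5>1; P2→P gives 10>9]
(B,P): not NE [P1→A gives 4>2; P2→Q gives 11>9]
(B,Q): NE
(B,R): not NE [P2→Q gives 11>0]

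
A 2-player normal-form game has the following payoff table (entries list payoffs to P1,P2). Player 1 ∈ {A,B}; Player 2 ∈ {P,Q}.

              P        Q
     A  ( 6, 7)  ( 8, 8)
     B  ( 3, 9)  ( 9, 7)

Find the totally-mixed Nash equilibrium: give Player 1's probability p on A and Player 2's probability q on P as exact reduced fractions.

P1 indiff ⇒ q·6+(1-q)·8 = q·3+(1-q)·9 ⇒ q(3) = (1-q)(1) ⇒ q = 1/4
P2 indiff ⇒ p·7+(1-p)·9 = p·8+(1-p)·7 ⇒ p(-1) = (1-p)(-2) ⇒ p = 2/3

p=2/3, q=1/4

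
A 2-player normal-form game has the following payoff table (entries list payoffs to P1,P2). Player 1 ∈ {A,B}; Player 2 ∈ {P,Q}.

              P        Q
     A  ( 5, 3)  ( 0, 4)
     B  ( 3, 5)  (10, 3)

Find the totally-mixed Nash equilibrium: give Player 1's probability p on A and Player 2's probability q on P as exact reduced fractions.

P1 indiff ⇒ q·5+(1-q)·0 = q·3+(1-q)·10 ⇒ q(2) = (1-q)(10) ⇒ q = 5/6
P2 indiff ⇒ p·3+(1-p)·5 = p·4+(1-p)·3 ⇒ p(-1) = (1-p)(-2) ⇒ p = 2/3

P1 mixes 2/3 on A; P2 mixes 5/6 on P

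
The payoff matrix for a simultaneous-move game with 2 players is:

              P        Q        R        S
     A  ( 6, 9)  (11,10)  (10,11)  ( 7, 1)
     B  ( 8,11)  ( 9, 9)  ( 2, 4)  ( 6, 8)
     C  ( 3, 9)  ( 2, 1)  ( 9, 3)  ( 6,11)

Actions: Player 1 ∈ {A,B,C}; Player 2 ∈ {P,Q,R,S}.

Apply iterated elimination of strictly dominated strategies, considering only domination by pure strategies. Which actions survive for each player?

Remaining: P1:{A,B} P2:{P,Q,R}

P1 drop C (A beats it: P:6>3 Q:11>2 R:10>9 S:7>6)
P2 drop S (P beats it: A:9>1 B:11>8)
P1→{A,B} P2→{P,Q,R}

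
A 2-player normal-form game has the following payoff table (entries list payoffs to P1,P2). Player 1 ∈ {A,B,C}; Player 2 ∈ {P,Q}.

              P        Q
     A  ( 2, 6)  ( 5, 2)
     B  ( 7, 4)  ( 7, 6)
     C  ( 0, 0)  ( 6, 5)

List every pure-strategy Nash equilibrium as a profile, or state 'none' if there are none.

NE set: (B,Q)

(A,P): not NE [P1→B gives 7>2]
(A,Q): not NE [P1→B gives 7>5; P2→P gives 6>2]
(B,P): not NE [P2→Q gives 6>4]
(B,Q): NE
(C,P): not NE [P1→B gives 7>0; P2→Q gives 5>0]
(C,Q): not NE [P1→B gives 7>6]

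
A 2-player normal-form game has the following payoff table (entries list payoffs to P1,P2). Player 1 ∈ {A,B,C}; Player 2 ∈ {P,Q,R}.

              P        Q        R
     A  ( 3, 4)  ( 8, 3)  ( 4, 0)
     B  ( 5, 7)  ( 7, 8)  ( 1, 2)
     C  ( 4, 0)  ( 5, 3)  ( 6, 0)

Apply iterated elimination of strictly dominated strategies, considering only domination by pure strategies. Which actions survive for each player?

P2 drop R (Q beats it: A:3>0 B:8>2 C:3>0)
P1 drop C (B beats it: P:5>4 Q:7>5)
P1→{A,B} P2→{P,Q}

Remaining: P1:{A,B} P2:{P,Q}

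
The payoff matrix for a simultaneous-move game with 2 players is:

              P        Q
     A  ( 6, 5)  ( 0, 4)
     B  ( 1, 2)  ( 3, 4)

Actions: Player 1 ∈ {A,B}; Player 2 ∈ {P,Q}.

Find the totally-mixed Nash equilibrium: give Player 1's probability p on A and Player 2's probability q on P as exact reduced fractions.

(p,q) = (2/3, 3/8)

P1 indiff ⇒ q·6+(1-q)·0 = q·1+(1-q)·3 ⇒ q(5) = (1-q)(3) ⇒ q = 3/8
P2 indiff ⇒ p·5+(1-p)·2 = p·4+(1-p)·4 ⇒ p(1) = (1-p)(2) ⇒ p = 2/3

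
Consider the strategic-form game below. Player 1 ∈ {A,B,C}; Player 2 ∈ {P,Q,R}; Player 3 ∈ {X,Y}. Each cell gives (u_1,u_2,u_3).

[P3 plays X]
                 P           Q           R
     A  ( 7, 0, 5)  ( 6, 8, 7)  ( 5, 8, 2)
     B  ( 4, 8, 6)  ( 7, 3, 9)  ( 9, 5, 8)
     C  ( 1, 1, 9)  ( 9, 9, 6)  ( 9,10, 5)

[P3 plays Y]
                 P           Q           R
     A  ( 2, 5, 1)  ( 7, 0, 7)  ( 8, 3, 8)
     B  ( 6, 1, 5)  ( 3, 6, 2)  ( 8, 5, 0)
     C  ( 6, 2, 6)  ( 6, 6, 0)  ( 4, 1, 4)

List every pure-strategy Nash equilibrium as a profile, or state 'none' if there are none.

Nash profiles: (C,R,X)

(A,P,X): not NE [P2→R gives 8>0]
(A,P,Y): not NE [P1→C gives 6>2; P3→X gives 5>1]
(A,Q,X): not NE [P1→C gives 9>6]
(A,Q,Y): not NE [P2→P gives 5>0]
(A,R,X): not NE [P1→C gives 9>5; P3→Y gives 8>2]
(A,R,Y): not NE [P2→P gives 5>3]
(B,P,X): not NE [P1→A gives 7>4]
(B,P,Y): not NE [P2→Q gives 6>1; P3→X gives 6>5]
(B,Q,X): not NE [P1→C gives 9>7; P2→P gives 8>3]
(B,Q,Y): not NE [P1→A gives 7>3; P3→X gives 9>2]
(B,R,X): not NE [P2→P gives 8>5]
(B,R,Y): not NE [P2→Q gives 6>5; P3→X gives 8>0]
(C,P,X): not NE [P1→A gives 7>1; P2→R gives 10>1]
(C,P,Y): not NE [P2→Q gives 6>2; P3→X gives 9>6]
(C,Q,X): not NE [P2→R gives 10>9]
(C,Q,Y): not NE [P1→A gives 7>6; P3→X gives 6>0]
(C,R,X): NE
(C,R,Y): not NE [P1→B gives 8>4; P2→Q gives 6>1; P3→X gives 5>4]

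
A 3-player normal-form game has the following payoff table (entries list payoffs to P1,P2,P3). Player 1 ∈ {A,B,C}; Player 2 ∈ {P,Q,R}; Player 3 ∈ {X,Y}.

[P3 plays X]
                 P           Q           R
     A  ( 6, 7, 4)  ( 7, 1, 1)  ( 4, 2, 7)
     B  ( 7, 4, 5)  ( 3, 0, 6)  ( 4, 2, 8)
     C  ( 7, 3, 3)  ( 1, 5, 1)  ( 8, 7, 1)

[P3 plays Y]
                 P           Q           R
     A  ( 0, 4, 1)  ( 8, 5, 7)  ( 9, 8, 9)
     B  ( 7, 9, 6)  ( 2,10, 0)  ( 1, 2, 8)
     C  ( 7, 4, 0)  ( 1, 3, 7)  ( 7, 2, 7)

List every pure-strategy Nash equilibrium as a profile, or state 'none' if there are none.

(A,P,X): not NE [P1→C gives 7>6]
(A,P,Y): not NE [P1→C gives 7>0; P2→R gives 8>4; P3→X gives 4>1]
(A,Q,X): not NE [P2→P gives 7>1; P3→Y gives 7>1]
(A,Q,Y): not NE [P2→R gives 8>5]
(A,R,X): not NE [P1→C gives 8>4; P2→P gives 7>2; P3→Y gives 9>7]
(A,R,Y): NE
(B,P,X): not NE [P3→Y gives 6>5]
(B,P,Y): not NE [P2→Q gives 10>9]
(B,Q,X): not NE [P1→A gives 7>3; P2→P gives 4>0]
(B,Q,Y): not NE [P1→A gives 8>2; P3→X gives 6>0]
(B,R,X): not NE [P1→C gives 8>4; P2→P gives 4>2]
(B,R,Y): not NE [P1→A gives 9>1; P2→Q gives 10>2]
(C,P,X): not NE [P2→R gives 7>3]
(C,P,Y): not NE [P3→X gives 3>0]
(C,Q,X): not NE [P1→A gives 7>1; P2→R gives 7>5; P3→Y gives 7>1]
(C,Q,Y): not NE [P1→A gives 8>1; P2→P gives 4>3]
(C,R,X): not NE [P3→Y gives 7>1]
(C,R,Y): not NE [P1→A gives 9>7; P2→P gives 4>2]

NE set: (A,R,Y)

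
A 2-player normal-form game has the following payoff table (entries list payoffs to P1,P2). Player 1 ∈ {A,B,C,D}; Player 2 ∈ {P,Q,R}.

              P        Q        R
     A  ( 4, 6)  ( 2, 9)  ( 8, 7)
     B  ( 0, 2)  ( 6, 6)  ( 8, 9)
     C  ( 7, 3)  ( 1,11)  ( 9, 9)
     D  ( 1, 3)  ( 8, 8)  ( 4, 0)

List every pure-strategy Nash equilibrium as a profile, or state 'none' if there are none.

PSNE = {(D,Q)}

(A,P): not NE [P1→C gives 7>4; P2→Q gives 9>6]
(A,Q): not NE [P1→D gives 8>2]
(A,R): not NE [P1→C gives 9>8; P2→Q gives 9>7]
(B,P): not NE [P1→C gives 7>0; P2→R gives 9>2]
(B,Q): not NE [P1→D gives 8>6; P2→R gives 9>6]
(B,R): not NE [P1→C gives 9>8]
(C,P): not NE [P2→Q gives 11>3]
(C,Q): not NE [P1→D gives 8>1]
(C,R): not NE [P2→Q gives 11>9]
(D,P): not NE [P1→C gives 7>1; P2→Q gives 8>3]
(D,Q): NE
(D,R): not NE [P1→C gives 9>4; P2→Q gives 8>0]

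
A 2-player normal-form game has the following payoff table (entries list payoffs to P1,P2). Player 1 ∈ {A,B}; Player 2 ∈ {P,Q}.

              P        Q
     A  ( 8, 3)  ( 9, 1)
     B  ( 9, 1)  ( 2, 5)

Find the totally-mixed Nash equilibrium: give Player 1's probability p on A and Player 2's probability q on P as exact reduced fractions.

P1 indiff ⇒ q·8+(1-q)·9 = q·9+(1-q)·2 ⇒ q(-1) = (1-q)(-7) ⇒ q = 7/8
P2 indiff ⇒ p·3+(1-p)·1 = p·1+(1-p)·5 ⇒ p(2) = (1-p)(4) ⇒ p = 2/3

(p,q) = (2/3, 7/8)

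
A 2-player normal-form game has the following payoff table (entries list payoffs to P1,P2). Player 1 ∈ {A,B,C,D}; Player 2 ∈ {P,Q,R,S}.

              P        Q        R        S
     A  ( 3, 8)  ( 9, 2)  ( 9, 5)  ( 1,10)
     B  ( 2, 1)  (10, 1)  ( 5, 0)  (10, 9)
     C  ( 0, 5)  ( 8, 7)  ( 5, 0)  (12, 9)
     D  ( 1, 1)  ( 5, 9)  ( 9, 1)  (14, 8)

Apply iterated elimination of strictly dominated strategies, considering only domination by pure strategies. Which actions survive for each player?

P2 drop P (S beats it: A:10>8 B:9>1 C:9>5 D:8>1)
P2 drop R (S beats it: A:10>5 B:9>0 C:9>0 D:8>1)
P1 drop A (B beats it: Q:10>9 S:10>1)
P1→{B,C,D} P2→{Q,S}

IESDS → P1:{B,C,D} P2:{Q,S}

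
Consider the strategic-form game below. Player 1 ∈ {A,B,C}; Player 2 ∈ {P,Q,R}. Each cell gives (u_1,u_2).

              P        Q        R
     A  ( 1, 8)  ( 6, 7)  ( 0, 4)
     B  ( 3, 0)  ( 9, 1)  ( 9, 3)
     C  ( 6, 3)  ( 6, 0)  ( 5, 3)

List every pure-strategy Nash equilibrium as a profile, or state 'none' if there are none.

NE set: (B,R), (C,P)

(A,P): not NE [P1→C gives 6>1]
(A,Q): not NE [P1→B gives 9>6; P2→P gives 8>7]
(A,R): not NE [P1→B gives 9>0; P2→P gives 8>4]
(B,P): not NE [P1→C gives 6>3; P2→R gives 3>0]
(B,Q): not NE [P2→R gives 3>1]
(B,R): NE
(C,P): NE
(C,Q): not NE [P1→B gives 9>6; P2→R gives 3>0]
(C,R): not NE [P1→B gives 9>5]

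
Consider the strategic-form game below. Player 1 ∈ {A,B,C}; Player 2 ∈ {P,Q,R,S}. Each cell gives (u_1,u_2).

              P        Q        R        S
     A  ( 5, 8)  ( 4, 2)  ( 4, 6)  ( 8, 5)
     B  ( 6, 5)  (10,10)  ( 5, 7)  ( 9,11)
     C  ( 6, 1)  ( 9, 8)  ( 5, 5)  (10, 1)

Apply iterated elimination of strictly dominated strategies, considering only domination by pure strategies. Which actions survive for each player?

Survivors P1:{B,C} P2:{Q,S}

P1 drop A (B beats it: P:6>5 Q:10>4 R:5>4 S:9>8)
P2 drop P (Q beats it: B:10>5 C:8>1)
P2 drop R (Q beats it: B:10>7 C:8>5)
P1→{B,C} P2→{Q,S}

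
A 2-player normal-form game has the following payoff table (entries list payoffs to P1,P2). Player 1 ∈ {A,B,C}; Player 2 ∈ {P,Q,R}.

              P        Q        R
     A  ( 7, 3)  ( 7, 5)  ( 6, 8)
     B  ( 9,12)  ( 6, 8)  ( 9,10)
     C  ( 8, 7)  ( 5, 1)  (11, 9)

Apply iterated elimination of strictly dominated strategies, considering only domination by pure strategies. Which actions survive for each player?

Survivors P1:{B,C} P2:{P,R}

P2 drop Q (R beats it: A:8>5 B:10>8 C:9>1)
P1 drop A (B beats it: P:9>7 R:9>6)
P1→{B,C} P2→{P,R}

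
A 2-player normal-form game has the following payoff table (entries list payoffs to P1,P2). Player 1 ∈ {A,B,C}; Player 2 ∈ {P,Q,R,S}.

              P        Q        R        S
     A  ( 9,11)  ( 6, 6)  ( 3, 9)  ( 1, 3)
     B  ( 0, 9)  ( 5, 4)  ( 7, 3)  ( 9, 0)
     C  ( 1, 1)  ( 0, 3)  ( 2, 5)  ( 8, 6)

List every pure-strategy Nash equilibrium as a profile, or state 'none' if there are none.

NE set: (A,P)

(A,P): NE
(A,Q): not NE [P2→P gives 11>6]
(A,R): not NE [P1→B gives 7>3; P2→P gives 11>9]
(A,S): not NE [P1→B gives 9>1; P2→P gives 11>3]
(B,P): not NE [P1→A gives 9>0]
(B,Q): not NE [P1→A gives 6>5; P2→P gives 9>4]
(B,R): not NE [P2→P gives 9>3]
(B,S): not NE [P2→P gives 9>0]
(C,P): not NE [P1→A gives 9>1; P2→S gives 6>1]
(C,Q): not NE [P1→A gives 6>0; P2→S gives 6>3]
(C,R): not NE [P1→B gives 7>2; P2→S gives 6>5]
(C,S): not NE [P1→B gives 9>8]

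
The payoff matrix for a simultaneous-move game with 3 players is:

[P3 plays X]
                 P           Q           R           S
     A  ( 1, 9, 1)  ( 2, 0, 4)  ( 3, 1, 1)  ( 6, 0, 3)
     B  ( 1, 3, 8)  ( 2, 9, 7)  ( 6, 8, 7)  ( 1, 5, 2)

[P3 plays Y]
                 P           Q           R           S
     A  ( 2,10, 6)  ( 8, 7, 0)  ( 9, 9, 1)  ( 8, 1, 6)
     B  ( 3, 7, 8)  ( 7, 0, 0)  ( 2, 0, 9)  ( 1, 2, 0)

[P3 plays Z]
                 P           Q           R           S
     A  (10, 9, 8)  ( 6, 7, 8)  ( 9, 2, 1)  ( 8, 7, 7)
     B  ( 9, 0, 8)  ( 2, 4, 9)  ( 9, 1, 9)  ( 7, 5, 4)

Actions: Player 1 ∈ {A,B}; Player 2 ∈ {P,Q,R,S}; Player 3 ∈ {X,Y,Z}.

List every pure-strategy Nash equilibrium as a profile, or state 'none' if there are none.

Nash profiles: (A,P,Z), (B,P,Y)

(A,P,X): not NE [P3→Z gives 8>1]
(A,P,Y): not NE [P1→B gives 3>2; P3→Z gives 8>6]
(A,P,Z): NE
(A,Q,X): not NE [P2→P gives 9>0; P3→Z gives 8>4]
(A,Q,Y): not NE [P2→P gives 10>7; P3→Z gives 8>0]
(A,Q,Z): not NE [P2→P gives 9>7]
(A,R,X): not NE [P1→B gives 6>3; P2→P gives 9>1]
(A,R,Y): not NE [P2→P gives 10>9]
(A,R,Z): not NE [P2→P gives 9>2]
(A,S,X): not NE [P2→P gives 9>0; P3→Z gives 7>3]
(A,S,Y): not NE [P2→P gives 10>1; P3→Z gives 7>6]
(A,S,Z): not NE [P2→P gives 9>7]
(B,P,X): not NE [P2→Q gives 9>3]
(B,P,Y): NE
(B,P,Z): not NE [P1→A gives 10>9; P2→S gives 5>0]
(B,Q,X): not NE [P3→Z gives 9>7]
(B,Q,Y): not NE [P1→A gives 8>7; P2→P gives 7>0; P3→Z gives 9>0]
(B,Q,Z): not NE [P1→A gives 6>2; P2→S gives 5>4]
(B,R,X): not NE [P2→Q gives 9>8; P3→Z gives 9>7]
(B,R,Y): not NE [P1→A gives 9>2; P2→P gives 7>0]
(B,R,Z): not NE [P2→S gives 5>1]
(B,S,X): not NE [P1→A gives 6>1; P2→Q gives 9>5; P3→Z gives 4>2]
(B,S,Y): not NE [P1→A gives 8>1; P2→P gives 7>2; P3→Z gives 4>0]
(B,S,Z): not NE [P1→A gives 8>7]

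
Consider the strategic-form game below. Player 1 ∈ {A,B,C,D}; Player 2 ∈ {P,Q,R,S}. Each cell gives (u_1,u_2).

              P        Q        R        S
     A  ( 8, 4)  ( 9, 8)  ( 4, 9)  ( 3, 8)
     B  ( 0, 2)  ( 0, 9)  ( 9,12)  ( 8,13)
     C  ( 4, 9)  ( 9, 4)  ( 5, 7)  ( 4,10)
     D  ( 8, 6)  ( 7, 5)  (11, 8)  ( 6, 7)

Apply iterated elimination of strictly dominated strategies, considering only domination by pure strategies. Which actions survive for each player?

P2 drop P (S beats it: A:8>4 B:13>2 C:10>9 D:7>6)
P2 drop Q (R beats it: A:9>8 B:12>9 C:7>4 D:8>5)
P1 drop A (B beats it: R:9>4 S:8>3)
P1 drop C (B beats it: R:9>5 S:8>4)
P1→{B,D} P2→{R,S}

Survivors P1:{B,D} P2:{R,S}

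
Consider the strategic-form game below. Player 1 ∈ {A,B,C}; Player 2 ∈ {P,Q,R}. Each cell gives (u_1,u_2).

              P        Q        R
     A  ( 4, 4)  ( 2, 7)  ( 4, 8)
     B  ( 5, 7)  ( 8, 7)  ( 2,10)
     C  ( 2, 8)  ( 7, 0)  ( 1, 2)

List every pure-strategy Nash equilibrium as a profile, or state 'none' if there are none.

PSNE = {(A,R)}

(A,P): not NE [P1→B gives 5>4; P2→R gives 8>4]
(A,Q): not NE [P1→B gives 8>2; P2→R gives 8>7]
(A,R): NE
(B,P): not NE [P2→R gives 10>7]
(B,Q): not NE [P2→R gives 10>7]
(B,R): not NE [P1→A gives 4>2]
(C,P): not NE [P1→B gives 5>2]
(C,Q): not NE [P1→B gives 8>7; P2→P gives 8>0]
(C,R): not NE [P1→A gives 4>1; P2→P gives 8>2]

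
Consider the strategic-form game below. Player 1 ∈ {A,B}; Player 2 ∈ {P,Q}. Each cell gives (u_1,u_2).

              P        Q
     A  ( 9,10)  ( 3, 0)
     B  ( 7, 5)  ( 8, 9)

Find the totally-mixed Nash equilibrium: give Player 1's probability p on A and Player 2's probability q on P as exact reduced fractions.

P1 indiff ⇒ q·9+(1-q)·3 = q·7+(1-q)·8 ⇒ q(2) = (1-q)(5) ⇒ q = 5/7
P2 indiff ⇒ p·10+(1-p)·5 = p·0+(1-p)·9 ⇒ p(10) = (1-p)(4) ⇒ p = 2/7

p=2/7, q=5/7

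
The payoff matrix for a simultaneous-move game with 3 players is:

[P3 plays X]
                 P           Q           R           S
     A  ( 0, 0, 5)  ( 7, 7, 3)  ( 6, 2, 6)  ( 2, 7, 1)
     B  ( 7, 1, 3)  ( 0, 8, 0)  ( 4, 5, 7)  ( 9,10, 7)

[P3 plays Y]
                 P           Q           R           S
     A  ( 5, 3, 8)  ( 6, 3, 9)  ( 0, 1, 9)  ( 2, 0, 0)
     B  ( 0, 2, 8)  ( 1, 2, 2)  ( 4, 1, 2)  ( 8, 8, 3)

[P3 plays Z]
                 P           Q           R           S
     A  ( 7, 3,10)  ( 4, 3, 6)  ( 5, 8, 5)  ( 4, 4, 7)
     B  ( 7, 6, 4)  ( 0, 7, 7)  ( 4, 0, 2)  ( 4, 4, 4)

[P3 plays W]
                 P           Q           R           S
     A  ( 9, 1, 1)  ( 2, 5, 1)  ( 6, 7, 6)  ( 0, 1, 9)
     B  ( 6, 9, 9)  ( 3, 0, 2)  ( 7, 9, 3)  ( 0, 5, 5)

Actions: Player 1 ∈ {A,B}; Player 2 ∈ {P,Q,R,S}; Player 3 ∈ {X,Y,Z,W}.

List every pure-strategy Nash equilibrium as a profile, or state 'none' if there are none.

PSNE = {(A,Q,Y), (B,S,X)}

(A,P,X): not NE [P1→B gives 7>0; P2→S gives 7>0; P3→Z gives 10>5]
(A,P,Y): not NE [P3→Z gives 10>8]
(A,P,Z): not NE [P2→R gives 8>3]
(A,P,W): not NE [P2→R gives 7>1; P3→Z gives 10>1]
(A,Q,X): not NE [P3→Y gives 9>3]
(A,Q,Y): NE
(A,Q,Z): not NE [P2→R gives 8>3; P3→Y gives 9>6]
(A,Q,W): not NE [P1→B gives 3>2; P2→R gives 7>5; P3→Y gives 9>1]
(A,R,X): not NE [P2→S gives 7>2; P3→Y gives 9>6]
(A,R,Y): not NE [P1→B gives 4>0; P2→Q gives 3>1]
(A,R,Z): not NE [P3→Y gives 9>5]
(A,R,W): not NE [P1→B gives 7>6; P3→Y gives 9>6]
(A,S,X): not NE [P1→B gives 9>2; P3→W gives 9>1]
(A,S,Y): not NE [P1→B gives 8>2; P2→Q gives 3>0; P3→W gives 9>0]
(A,S,Z): not NE [P2→R gives 8>4; P3→W gives 9>7]
(A,S,W): not NE [P2→R gives 7>1]
(B,P,X): not NE [P2→S gives 10>1; P3→W gives 9>3]
(B,P,Y): not NE [P1→A gives 5>0; P2→S gives 8>2; P3→W gives 9>8]
(B,P,Z): not NE [P2→Q gives 7>6; P3→W gives 9>4]
(B,P,W): not NE [P1→A gives 9>6]
(B,Q,X): not NE [P1→A gives 7>0; P2→S gives 10>8; P3→Z gives 7>0]
(B,Q,Y): not NE [P1→A gives 6>1; P2→S gives 8>2; P3→Z gives 7>2]
(B,Q,Z): not NE [P1→A gives 4>0]
(B,Q,W): not NE [P2→R gives 9>0; P3→Z gives 7>2]
(B,R,X): not NE [P1→A gives 6>4; P2→S gives 10>5]
(B,R,Y): not NE [P2→S gives 8>1; P3→X gives 7>2]
(B,R,Z): not NE [P1→A gives 5>4; P2→Q gives 7>0; P3→X gives 7>2]
(B,R,W): not NE [P3→X gives 7>3]
(B,S,X): NE
(B,S,Y): not NE [P3→X gives 7>3]
(B,S,Z): not NE [P2→Q gives 7>4; P3→X gives 7>4]
(B,S,W): not NE [P2→R gives 9>5; P3→X gives 7>5]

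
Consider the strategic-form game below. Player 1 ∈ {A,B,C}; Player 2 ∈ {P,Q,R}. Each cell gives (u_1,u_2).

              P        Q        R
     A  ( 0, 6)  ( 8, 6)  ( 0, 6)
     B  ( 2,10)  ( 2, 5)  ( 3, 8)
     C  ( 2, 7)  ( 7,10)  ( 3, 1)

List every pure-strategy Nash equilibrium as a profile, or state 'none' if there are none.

(A,P): not NE [P1→C gives 2>0]
(A,Q): NE
(A,R): not NE [P1→C gives 3>0]
(B,P): NE
(B,Q): not NE [P1→A gives 8>2; P2→P gives 10>5]
(B,R): not NE [P2→P gives 10>8]
(C,P): not NE [P2→Q gives 10>7]
(C,Q): not NE [P1→A gives 8>7]
(C,R): not NE [P2→Q gives 10>1]

Nash profiles: (A,Q), (B,P)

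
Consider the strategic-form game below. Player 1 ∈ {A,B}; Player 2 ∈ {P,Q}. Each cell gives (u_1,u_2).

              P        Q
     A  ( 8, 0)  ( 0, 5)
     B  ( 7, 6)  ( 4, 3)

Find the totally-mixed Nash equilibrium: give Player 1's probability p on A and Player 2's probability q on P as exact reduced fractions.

P1 mixes 3/8 on A; P2 mixes 4/5 on P

P1 indiff ⇒ q·8+(1-q)·0 = q·7+(1-q)·4 ⇒ q(1) = (1-q)(4) ⇒ q = 4/5
P2 indiff ⇒ p·0+(1-p)·6 = p·5+(1-p)·3 ⇒ p(-5) = (1-p)(-3) ⇒ p = 3/8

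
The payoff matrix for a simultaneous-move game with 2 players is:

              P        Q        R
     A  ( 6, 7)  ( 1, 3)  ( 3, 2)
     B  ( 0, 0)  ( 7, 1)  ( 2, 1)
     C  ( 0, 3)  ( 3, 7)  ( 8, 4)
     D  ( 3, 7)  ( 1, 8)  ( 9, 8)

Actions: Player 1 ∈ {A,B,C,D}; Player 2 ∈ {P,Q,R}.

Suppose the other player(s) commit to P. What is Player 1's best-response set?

u_1(A vs P) = 6
u_1(B vs P) = 0
u_1(C vs P) = 0
u_1(D vs P) = 3
max payoff 6 at {A}

BR_1 = {A}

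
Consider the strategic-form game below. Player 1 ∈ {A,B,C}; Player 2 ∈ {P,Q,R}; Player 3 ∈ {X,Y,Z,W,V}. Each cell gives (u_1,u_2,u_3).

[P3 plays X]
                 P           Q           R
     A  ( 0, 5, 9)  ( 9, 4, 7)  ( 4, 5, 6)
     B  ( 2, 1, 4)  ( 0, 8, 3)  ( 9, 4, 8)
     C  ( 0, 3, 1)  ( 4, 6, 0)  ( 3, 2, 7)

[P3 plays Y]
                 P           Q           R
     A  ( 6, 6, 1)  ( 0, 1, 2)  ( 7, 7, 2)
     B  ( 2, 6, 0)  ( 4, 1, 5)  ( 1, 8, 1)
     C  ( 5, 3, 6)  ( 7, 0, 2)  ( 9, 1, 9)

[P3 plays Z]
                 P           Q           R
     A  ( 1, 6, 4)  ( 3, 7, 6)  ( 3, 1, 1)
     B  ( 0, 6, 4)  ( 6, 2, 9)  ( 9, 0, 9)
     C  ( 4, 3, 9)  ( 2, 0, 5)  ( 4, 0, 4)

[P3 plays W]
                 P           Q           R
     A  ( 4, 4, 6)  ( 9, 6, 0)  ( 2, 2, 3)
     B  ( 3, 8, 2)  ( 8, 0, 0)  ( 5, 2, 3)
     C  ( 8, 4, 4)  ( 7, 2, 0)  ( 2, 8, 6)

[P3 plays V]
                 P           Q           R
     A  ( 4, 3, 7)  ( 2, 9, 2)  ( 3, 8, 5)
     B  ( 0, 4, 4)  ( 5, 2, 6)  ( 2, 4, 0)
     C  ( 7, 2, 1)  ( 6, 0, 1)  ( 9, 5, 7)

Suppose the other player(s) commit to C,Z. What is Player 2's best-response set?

u_2(P vs C,Z) = 3
u_2(Q vs C,Z) = 0
u_2(R vs C,Z) = 0
max payoff 3 at {P}

BR_2 = {P}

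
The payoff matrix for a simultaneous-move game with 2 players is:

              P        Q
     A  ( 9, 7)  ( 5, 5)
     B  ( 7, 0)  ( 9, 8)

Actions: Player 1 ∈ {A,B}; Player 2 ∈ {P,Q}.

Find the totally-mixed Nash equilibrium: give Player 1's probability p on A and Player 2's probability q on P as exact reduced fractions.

p=4/5, q=2/3

P1 indiff ⇒ q·9+(1-q)·5 = q·7+(1-q)·9 ⇒ q(2) = (1-q)(4) ⇒ q = 2/3
P2 indiff ⇒ p·7+(1-p)·0 = p·5+(1-p)·8 ⇒ p(2) = (1-p)(8) ⇒ p = 4/5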